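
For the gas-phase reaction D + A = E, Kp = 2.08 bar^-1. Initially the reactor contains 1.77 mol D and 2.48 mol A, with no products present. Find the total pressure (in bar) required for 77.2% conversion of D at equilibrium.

Take 1.77 mol D as basis and let X be its fractional conversion, so ξ = 1.77X.
At extent ξ: n_D = 1.77 − 1.77X; n_A = 2.48 − 1.77X; n_E = 1.77X.
Total moles n_T = 4.25 − 1.77X.
Kp = p_E / (p_D p_A) with p_i = (n_i/n_T)·P.
At X = 0.772: the mole-fraction product g(X) = Π y_i^ν_i = 8.768. Since Kp = g(X)·P^{-1}, P = (g/Kp)^(1/1) = (8.768/2.08)^(1/1) = 4.22 bar.

P = 4.22 bar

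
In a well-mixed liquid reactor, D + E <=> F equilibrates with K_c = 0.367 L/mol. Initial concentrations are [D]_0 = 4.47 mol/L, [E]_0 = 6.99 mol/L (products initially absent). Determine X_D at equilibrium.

X = 0.610

Let X = conversion of D; extent ξ = 4.47·X mol/L.
Concentrations: [D] = 4.47 − 4.47X; [E] = 6.99 − 4.47X; [F] = 4.47X.
K_c = [F] / ([D] [E]).
Setting equal to 0.367 and solving for X on (0,1) gives X = 0.610.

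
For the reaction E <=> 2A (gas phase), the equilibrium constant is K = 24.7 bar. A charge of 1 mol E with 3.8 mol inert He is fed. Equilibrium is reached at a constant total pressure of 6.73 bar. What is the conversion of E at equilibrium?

X = 0.858

Let X = conversion of E (basis 1 mol E); extent of reaction ξ = X.
At extent ξ: n_E = 1 − X; n_A = 2X; n_I = 3.8 (inert).
Summing: n_T = 4.8 + X.
y_i = n_i/n_T, p_i = y_i·P. K = p_A^2 / (p_E).
Setting this equal to 24.7 bar and taking the physical root (0 < X < 1) gives X = 0.858.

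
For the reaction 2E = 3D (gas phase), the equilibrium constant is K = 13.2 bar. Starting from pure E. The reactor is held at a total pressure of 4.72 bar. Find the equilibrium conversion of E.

Basis: 1 mol E initially; let X = conversion of E. Extent ξ = 0.5X.
Moles: n_E = 1 − X; n_D = 1.5X.
Total moles n_T = 1 + 0.5X.
y_i = n_i/n_T, p_i = y_i·P. K = p_D^3 / (p_E^2).
This yields a degree-3 equation in X; solving on (0,1), X = 0.576.

X = 0.576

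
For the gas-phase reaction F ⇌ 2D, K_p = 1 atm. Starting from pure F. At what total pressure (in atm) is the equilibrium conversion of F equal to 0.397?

Basis: 1 mol F initially; let X = conversion of F. Extent ξ = X.
Moles: n_F = 1 − X; n_D = 2X.
n_T = Σnᵢ = 1 + X.
K_p = p_D^2 / (p_F) with p_i = (n_i/n_T)·P.
At X = 0.397: the mole-fraction product g(X) = Π y_i^ν_i = 0.7484. Since K_p = g(X)·P^{1}, P = (K_p/g)^(1/1) = (1/0.7484)^(1/1) = 1.34 atm.

P = 1.34 atm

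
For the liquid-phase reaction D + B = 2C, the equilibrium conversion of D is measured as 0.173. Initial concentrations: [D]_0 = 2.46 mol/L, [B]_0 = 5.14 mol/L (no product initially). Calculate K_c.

K_c = 0.0755

Let X = conversion of D.
Concentrations: [D] = 2.46 − 2.46X; [B] = 5.14 − 2.46X; [C] = 4.92X.
At X = 0.173: [D] = 2.03, [B] = 4.71, [C] = 0.851.
K_c = [C]^2 / ([D] [B]) = 0.0755.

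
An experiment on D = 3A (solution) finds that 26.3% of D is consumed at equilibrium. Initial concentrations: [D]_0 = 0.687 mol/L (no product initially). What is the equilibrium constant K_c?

K_c = 0.315 (mol/L)^2

Let X = conversion of D.
Concentrations: [D] = 0.687 − 0.687X; [A] = 2.06X.
At X = 0.263: [D] = 0.506, [A] = 0.542.
K_c = [A]^3 / ([D]) = 0.315 (mol/L)^2.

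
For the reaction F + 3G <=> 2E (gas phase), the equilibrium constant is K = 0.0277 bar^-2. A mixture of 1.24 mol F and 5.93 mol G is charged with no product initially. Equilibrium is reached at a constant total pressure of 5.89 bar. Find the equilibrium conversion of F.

X = 0.463

Let X = conversion of F (basis 1.24 mol F); extent of reaction ξ = 1.24X.
Species balance: n_F = 1.24 − 1.24X; n_G = 5.93 − 3.72X; n_E = 2.48X.
Summing: n_T = 7.17 − 2.48X.
Mole fractions y_i = n_i/n_T; K = p_E^2 / (p_F p_G^3) with p_i = y_i·P.
Substituting and setting equal to 0.0277 bar^-2 gives a polynomial in X; the root in (0,1) is X = 0.463.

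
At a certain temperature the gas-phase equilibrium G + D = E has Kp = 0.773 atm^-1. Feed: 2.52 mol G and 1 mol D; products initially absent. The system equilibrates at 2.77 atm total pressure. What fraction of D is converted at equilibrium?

Take 1 mol D as basis and let X be its fractional conversion, so ξ = X.
Species balance: n_G = 2.52 − X; n_D = 1 − X; n_E = X.
Total moles n_T = 3.52 − X.
y_i = n_i/n_T, p_i = y_i·P. Kp = p_E / (p_G p_D).
Substituting and setting equal to 0.773 atm^-1 gives a polynomial in X; the root in (0,1) is X = 0.585.

X = 0.585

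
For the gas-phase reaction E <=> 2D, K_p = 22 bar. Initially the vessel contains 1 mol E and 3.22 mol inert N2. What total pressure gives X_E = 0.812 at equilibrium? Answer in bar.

P = 7.89 bar

Take 1 mol E as basis and let X be its fractional conversion, so ξ = X.
Species balance: n_E = 1 − X; n_D = 2X; n_I = 3.22 (inert).
Total moles n_T = 4.22 + X.
K_p = p_D^2 / (p_E) with p_i = (n_i/n_T)·P.
At X = 0.812: the mole-fraction product g(X) = Π y_i^ν_i = 2.788. Since K_p = g(X)·P^{1}, P = (K_p/g)^(1/1) = (22/2.788)^(1/1) = 7.89 bar.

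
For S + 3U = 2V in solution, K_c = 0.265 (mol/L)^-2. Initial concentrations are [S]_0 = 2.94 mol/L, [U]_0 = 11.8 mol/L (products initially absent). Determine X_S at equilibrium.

X = 0.778

Let X = conversion of S; extent ξ = 2.94·X mol/L.
Concentrations: [S] = 2.94 − 2.94X; [U] = 11.8 − 8.82X; [V] = 5.88X.
K_c = [V]^2 / ([S] [U]^3).
Setting equal to 0.265 and solving for X on (0,1) gives X = 0.778.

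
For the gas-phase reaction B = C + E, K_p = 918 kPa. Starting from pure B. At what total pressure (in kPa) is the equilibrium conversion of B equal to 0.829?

Basis: 1 mol B initially; let X = conversion of B. Extent ξ = X.
Mole table: n_B = 1 − X; n_C = X; n_E = X.
n_T = Σnᵢ = 1 + X.
K_p = p_C p_E / (p_B) with p_i = (n_i/n_T)·P.
At X = 0.829: the mole-fraction product g(X) = Π y_i^ν_i = 2.197. Since K_p = g(X)·P^{1}, P = (K_p/g)^(1/1) = (918/2.197)^(1/1) = 418 kPa.

P = 418 kPa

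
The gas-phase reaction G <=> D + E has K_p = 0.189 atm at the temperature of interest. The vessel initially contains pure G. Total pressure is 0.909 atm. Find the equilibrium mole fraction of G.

Take 1 mol G as basis and let X be its fractional conversion, so ξ = X.
At extent ξ: n_G = 1 − X; n_D = X; n_E = X.
Total moles n_T = 1 + X.
With p_i = (n_i/n_T)P, K_p = p_D p_E / (p_G).
Equating to 0.189 atm and solving on 0 < X < 1: X = 0.415.
Then n_G = 0.585, n_T = 1.41, so y_G = 0.414.

y_G = 0.414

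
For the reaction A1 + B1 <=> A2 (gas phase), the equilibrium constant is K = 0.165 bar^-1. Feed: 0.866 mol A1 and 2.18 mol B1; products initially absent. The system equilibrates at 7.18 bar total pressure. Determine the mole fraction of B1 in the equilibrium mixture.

y_B1 = 0.675

Let X = conversion of A1 (basis 0.866 mol A1); extent of reaction ξ = 0.866X.
Species balance: n_A1 = 0.866 − 0.866X; n_B1 = 2.18 − 0.866X; n_A2 = 0.866X.
Summing: n_T = 3.05 − 0.866X.
With p_i = (n_i/n_T)P, K = p_A2 / (p_A1 p_B1).
Substituting and setting equal to 0.165 bar^-1 gives a polynomial in X; the root in (0,1) is X = 0.444.
Then n_B1 = 1.8, n_T = 2.66, so y_B1 = 0.675.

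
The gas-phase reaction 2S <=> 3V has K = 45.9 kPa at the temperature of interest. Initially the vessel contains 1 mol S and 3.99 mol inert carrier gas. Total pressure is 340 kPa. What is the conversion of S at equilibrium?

Basis: 1 mol S initially; let X = conversion of S. Extent ξ = 0.5X.
Mole table: n_S = 1 − X; n_V = 1.5X; n_I = 3.99 (inert).
n_T = Σnᵢ = 4.99 + 0.5X.
Mole fractions y_i = n_i/n_T; K = p_V^3 / (p_S^2) with p_i = y_i·P.
Equating to 45.9 kPa and solving on 0 < X < 1: X = 0.415.

X = 0.415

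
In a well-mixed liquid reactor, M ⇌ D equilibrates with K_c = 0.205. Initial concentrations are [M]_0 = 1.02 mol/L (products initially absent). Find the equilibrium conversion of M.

Let X = conversion of M; extent ξ = 1.02·X mol/L.
Concentrations: [M] = 1.02 − 1.02X; [D] = 1.02X.
K_c = [D] / ([M]).
Solving K_c = 0.205 for X ∈ (0,1): X = 0.170.

X = 0.170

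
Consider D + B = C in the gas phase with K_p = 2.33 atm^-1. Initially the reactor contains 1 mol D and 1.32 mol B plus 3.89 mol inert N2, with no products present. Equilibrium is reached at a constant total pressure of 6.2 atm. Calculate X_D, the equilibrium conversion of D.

X = 0.639

Basis: 1 mol D initially; let X = conversion of D. Extent ξ = X.
At extent ξ: n_D = 1 − X; n_B = 1.32 − X; n_C = X; n_I = 3.89 (inert).
Summing: n_T = 6.21 − X.
With p_i = (n_i/n_T)P, K_p = p_C / (p_D p_B).
This yields a degree-2 equation in X; solving on (0,1), X = 0.639.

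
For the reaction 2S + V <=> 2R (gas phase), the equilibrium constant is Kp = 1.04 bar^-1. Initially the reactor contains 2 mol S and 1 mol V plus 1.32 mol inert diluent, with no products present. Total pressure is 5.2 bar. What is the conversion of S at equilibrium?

Take 2 mol S as basis and let X be its fractional conversion, so ξ = X.
Species balance: n_S = 2 − 2X; n_V = 1 − X; n_R = 2X; n_I = 1.32 (inert).
n_T = Σnᵢ = 4.32 − X.
Mole fractions y_i = n_i/n_T; Kp = p_R^2 / (p_S^2 p_V) with p_i = y_i·P.
This yields a degree-3 equation in X; solving on (0,1), X = 0.464.

X = 0.464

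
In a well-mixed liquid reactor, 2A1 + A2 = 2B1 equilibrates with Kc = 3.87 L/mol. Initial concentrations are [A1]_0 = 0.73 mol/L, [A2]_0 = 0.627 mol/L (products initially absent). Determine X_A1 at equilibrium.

X = 0.561

Let X = conversion of A1; extent ξ = 0.73X/2 mol/L.
Concentrations: [A1] = 0.73 − 0.73X; [A2] = 0.627 − 0.365X; [B1] = 0.73X.
Kc = [B1]^2 / ([A1]^2 [A2]).
Equating to 3.87 L/mol: the physical root is X = 0.561.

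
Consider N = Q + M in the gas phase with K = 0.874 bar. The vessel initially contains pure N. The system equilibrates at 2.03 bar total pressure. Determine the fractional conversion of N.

X = 0.549

Let X = conversion of N (basis 1 mol N); extent of reaction ξ = X.
Mole table: n_N = 1 − X; n_Q = X; n_M = X.
Summing: n_T = 1 + X.
Mole fractions y_i = n_i/n_T; K = p_Q p_M / (p_N) with p_i = y_i·P.
This yields a degree-2 equation in X; solving on (0,1), X = 0.549.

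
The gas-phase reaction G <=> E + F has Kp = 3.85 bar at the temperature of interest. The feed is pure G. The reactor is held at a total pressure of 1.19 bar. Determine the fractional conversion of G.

X = 0.874

Take 1 mol G as basis and let X be its fractional conversion, so ξ = X.
Mole table: n_G = 1 − X; n_E = X; n_F = X.
Total moles n_T = 1 + X.
With p_i = (n_i/n_T)P, Kp = p_E p_F / (p_G).
This yields a degree-2 equation in X; solving on (0,1), X = 0.874.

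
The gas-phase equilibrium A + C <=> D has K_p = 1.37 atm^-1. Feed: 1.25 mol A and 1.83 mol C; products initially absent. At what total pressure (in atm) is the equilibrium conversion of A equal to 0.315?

P = 0.628 atm

Let X = conversion of A (basis 1.25 mol A); extent of reaction ξ = 1.25X.
At extent ξ: n_A = 1.25 − 1.25X; n_C = 1.83 − 1.25X; n_D = 1.25X.
Summing: n_T = 3.08 − 1.25X.
K_p = p_D / (p_A p_C) with p_i = (n_i/n_T)·P.
At X = 0.315: the mole-fraction product g(X) = Π y_i^ν_i = 0.8601. Since K_p = g(X)·P^{-1}, P = (g/K_p)^(1/1) = (0.8601/1.37)^(1/1) = 0.628 atm.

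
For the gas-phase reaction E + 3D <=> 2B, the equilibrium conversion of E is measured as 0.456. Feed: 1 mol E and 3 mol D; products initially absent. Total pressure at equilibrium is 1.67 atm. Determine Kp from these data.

Take 1 mol E as basis and let X be its fractional conversion, so ξ = X.
Moles: n_E = 1 − X; n_D = 3 − 3X; n_B = 2X.
Total moles n_T = 4 − 2X.
At X = 0.456: n_E = 0.544, n_D = 1.63, n_B = 0.912, n_T = 3.09.
p_i = (n_i/n_T)·P. Kp = p_B^2 / (p_E p_D^3) = 1.2 atm^-2.

Kp = 1.2 atm^-2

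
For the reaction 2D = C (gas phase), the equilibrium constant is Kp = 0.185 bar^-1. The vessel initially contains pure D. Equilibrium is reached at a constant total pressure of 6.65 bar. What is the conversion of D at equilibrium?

X = 0.589

Let X = conversion of D (basis 1 mol D); extent of reaction ξ = 0.5X.
At extent ξ: n_D = 1 − X; n_C = 0.5X.
Summing: n_T = 1 − 0.5X.
Mole fractions y_i = n_i/n_T; Kp = p_C / (p_D^2) with p_i = y_i·P.
Equating to 0.185 bar^-1 and solving on 0 < X < 1: X = 0.589.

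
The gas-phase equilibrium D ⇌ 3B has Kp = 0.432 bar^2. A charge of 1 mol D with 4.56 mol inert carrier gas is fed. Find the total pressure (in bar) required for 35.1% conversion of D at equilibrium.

Take 1 mol D as basis and let X be its fractional conversion, so ξ = X.
Mole table: n_D = 1 − X; n_B = 3X; n_I = 4.56 (inert).
Total moles n_T = 5.56 + 2X.
Kp = p_B^3 / (p_D) with p_i = (n_i/n_T)·P.
At X = 0.351: the mole-fraction product g(X) = Π y_i^ν_i = 0.04588. Since Kp = g(X)·P^{2}, P = (Kp/g)^(1/2) = (0.432/0.04588)^(1/2) = 3.07 bar.

P = 3.07 bar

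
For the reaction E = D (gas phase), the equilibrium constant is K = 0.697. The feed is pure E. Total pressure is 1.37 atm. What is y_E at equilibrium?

y_E = 0.589

Basis: 1 mol E initially; let X = conversion of E. Extent ξ = X.
At extent ξ: n_E = 1 − X; n_D = X.
n_T stays at 1 (no change in mole number).
With p_i = (n_i/n_T)P, K = p_D / (p_E).
Substituting and setting equal to 0.697 gives a polynomial in X; the root in (0,1) is X = 0.411.
Then n_E = 0.589, n_T = 1, so y_E = 0.589.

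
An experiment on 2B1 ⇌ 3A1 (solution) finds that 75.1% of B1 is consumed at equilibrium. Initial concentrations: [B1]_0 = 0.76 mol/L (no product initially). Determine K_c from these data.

K_c = 17.5 mol/L

Let X = conversion of B1.
Concentrations: [B1] = 0.76 − 0.76X; [A1] = 1.14X.
At X = 0.751: [B1] = 0.189, [A1] = 0.856.
K_c = [A1]^3 / ([B1]^2) = 17.5 mol/L.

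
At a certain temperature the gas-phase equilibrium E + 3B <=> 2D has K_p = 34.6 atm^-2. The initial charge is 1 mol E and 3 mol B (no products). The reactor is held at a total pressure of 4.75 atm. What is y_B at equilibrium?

y_B = 0.211

Let X = conversion of E (basis 1 mol E); extent of reaction ξ = X.
At extent ξ: n_E = 1 − X; n_B = 3 − 3X; n_D = 2X.
Total moles n_T = 4 − 2X.
With p_i = (n_i/n_T)P, K_p = p_D^2 / (p_E p_B^3).
Substituting and setting equal to 34.6 atm^-2 gives a polynomial in X; the root in (0,1) is X = 0.836.
Then n_B = 0.491, n_T = 2.33, so y_B = 0.211.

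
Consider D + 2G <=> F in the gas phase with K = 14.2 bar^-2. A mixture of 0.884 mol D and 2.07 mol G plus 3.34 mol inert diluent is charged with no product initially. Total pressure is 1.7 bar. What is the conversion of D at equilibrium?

Basis: 0.884 mol D initially; let X = conversion of D. Extent ξ = 0.884X.
Mole table: n_D = 0.884 − 0.884X; n_G = 2.07 − 1.77X; n_F = 0.884X; n_I = 3.34 (inert).
Summing: n_T = 6.29 − 1.77X.
With p_i = (n_i/n_T)P, K = p_F / (p_D p_G^2).
Substituting and setting equal to 14.2 bar^-2 gives a polynomial in X; the root in (0,1) is X = 0.602.

X = 0.602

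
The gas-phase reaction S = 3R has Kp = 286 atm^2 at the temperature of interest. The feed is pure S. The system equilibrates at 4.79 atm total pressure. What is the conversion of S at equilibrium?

Basis: 1 mol S initially; let X = conversion of S. Extent ξ = X.
Mole table: n_S = 1 − X; n_R = 3X.
Total moles n_T = 1 + 2X.
With p_i = (n_i/n_T)P, Kp = p_R^3 / (p_S).
Equating to 286 atm^2 and solving on 0 < X < 1: X = 0.826.

X = 0.826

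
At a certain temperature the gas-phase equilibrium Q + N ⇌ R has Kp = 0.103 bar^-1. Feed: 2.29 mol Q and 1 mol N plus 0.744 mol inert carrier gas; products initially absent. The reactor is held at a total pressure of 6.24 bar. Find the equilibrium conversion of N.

X = 0.257

Let X = conversion of N (basis 1 mol N); extent of reaction ξ = X.
Mole table: n_Q = 2.29 − X; n_N = 1 − X; n_R = X; n_I = 0.744 (inert).
n_T = Σnᵢ = 4.03 − X.
Mole fractions y_i = n_i/n_T; Kp = p_R / (p_Q p_N) with p_i = y_i·P.
Equating to 0.103 bar^-1 and solving on 0 < X < 1: X = 0.257.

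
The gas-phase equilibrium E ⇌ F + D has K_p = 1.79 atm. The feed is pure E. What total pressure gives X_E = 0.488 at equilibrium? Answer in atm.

P = 5.73 atm

Basis: 1 mol E initially; let X = conversion of E. Extent ξ = X.
Moles: n_E = 1 − X; n_F = X; n_D = X.
Total moles n_T = 1 + X.
K_p = p_F p_D / (p_E) with p_i = (n_i/n_T)·P.
At X = 0.488: the mole-fraction product g(X) = Π y_i^ν_i = 0.3126. Since K_p = g(X)·P^{1}, P = (K_p/g)^(1/1) = (1.79/0.3126)^(1/1) = 5.73 atm.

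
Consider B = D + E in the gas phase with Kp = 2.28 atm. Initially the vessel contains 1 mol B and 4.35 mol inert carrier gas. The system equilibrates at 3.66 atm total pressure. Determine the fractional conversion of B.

Let X = conversion of B (basis 1 mol B); extent of reaction ξ = X.
Species balance: n_B = 1 − X; n_D = X; n_E = X; n_I = 4.35 (inert).
Total moles n_T = 5.35 + X.
With p_i = (n_i/n_T)P, Kp = p_D p_E / (p_B).
Equating to 2.28 atm and solving on 0 < X < 1: X = 0.824.

X = 0.824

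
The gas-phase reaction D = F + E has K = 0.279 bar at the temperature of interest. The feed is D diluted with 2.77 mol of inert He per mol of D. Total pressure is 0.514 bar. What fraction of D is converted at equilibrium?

Let X = conversion of D (basis 1 mol D); extent of reaction ξ = X.
Moles: n_D = 1 − X; n_F = X; n_E = X; n_I = 2.77 (inert).
Summing: n_T = 3.77 + X.
Mole fractions y_i = n_i/n_T; K = p_F p_E / (p_D) with p_i = y_i·P.
This yields a degree-2 equation in X; solving on (0,1), X = 0.763.

X = 0.763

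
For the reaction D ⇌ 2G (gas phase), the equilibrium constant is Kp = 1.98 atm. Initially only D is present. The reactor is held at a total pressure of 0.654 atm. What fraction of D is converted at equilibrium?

X = 0.656

Basis: 1 mol D initially; let X = conversion of D. Extent ξ = X.
Mole table: n_D = 1 − X; n_G = 2X.
n_T = Σnᵢ = 1 + X.
With p_i = (n_i/n_T)P, Kp = p_G^2 / (p_D).
Equating to 1.98 atm and solving on 0 < X < 1: X = 0.656.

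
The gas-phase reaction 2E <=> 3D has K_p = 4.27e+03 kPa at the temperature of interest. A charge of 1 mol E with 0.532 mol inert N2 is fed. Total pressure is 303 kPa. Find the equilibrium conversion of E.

X = 0.764

Basis: 1 mol E initially; let X = conversion of E. Extent ξ = 0.5X.
Moles: n_E = 1 − X; n_D = 1.5X; n_I = 0.532 (inert).
Total moles n_T = 1.53 + 0.5X.
Mole fractions y_i = n_i/n_T; K_p = p_D^3 / (p_E^2) with p_i = y_i·P.
Setting this equal to 4.27e+03 kPa and taking the physical root (0 < X < 1) gives X = 0.764.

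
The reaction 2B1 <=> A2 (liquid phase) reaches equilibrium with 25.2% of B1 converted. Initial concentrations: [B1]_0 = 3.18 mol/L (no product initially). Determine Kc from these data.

Kc = 0.0708 L/mol

Let X = conversion of B1.
Concentrations: [B1] = 3.18 − 3.18X; [A2] = 1.59X.
At X = 0.252: [B1] = 2.38, [A2] = 0.401.
Kc = [A2] / ([B1]^2) = 0.0708 L/mol.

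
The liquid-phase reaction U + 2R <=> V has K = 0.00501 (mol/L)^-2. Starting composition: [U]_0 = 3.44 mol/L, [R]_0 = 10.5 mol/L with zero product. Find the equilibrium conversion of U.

X = 0.272

Let X = conversion of U; extent ξ = 3.44·X mol/L.
Concentrations: [U] = 3.44 − 3.44X; [R] = 10.5 − 6.88X; [V] = 3.44X.
K = [V] / ([U] [R]^2).
Equating to 0.00501 (mol/L)^-2: the physical root is X = 0.272.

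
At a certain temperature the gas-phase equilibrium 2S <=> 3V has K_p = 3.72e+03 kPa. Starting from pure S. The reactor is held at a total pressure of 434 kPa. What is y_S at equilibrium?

Basis: 1 mol S initially; let X = conversion of S. Extent ξ = 0.5X.
Mole table: n_S = 1 − X; n_V = 1.5X.
Total moles n_T = 1 + 0.5X.
With p_i = (n_i/n_T)P, K_p = p_V^3 / (p_S^2).
This yields a degree-3 equation in X; solving on (0,1), X = 0.690.
Then n_S = 0.31, n_T = 1.34, so y_S = 0.231.

y_S = 0.231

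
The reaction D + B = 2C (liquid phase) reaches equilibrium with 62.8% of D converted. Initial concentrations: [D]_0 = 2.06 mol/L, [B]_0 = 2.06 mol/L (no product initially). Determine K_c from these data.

K_c = 11.4

Let X = conversion of D.
Concentrations: [D] = 2.06 − 2.06X; [B] = 2.06 − 2.06X; [C] = 4.12X.
At X = 0.628: [D] = 0.766, [B] = 0.766, [C] = 2.59.
K_c = [C]^2 / ([D] [B]) = 11.4.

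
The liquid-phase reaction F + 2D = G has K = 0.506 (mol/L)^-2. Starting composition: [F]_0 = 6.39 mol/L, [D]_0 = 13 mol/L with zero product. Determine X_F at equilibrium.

Let X = conversion of F; extent ξ = 6.39·X mol/L.
Concentrations: [F] = 6.39 − 6.39X; [D] = 13 − 12.8X; [G] = 6.39X.
K = [G] / ([F] [D]^2).
Solving K = 0.506 for X ∈ (0,1): X = 0.798.

X = 0.798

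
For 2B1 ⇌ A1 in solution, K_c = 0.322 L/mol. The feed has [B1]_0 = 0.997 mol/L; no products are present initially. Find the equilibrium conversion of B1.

Let X = conversion of B1; extent ξ = 0.997X/2 mol/L.
Concentrations: [B1] = 0.997 − 0.997X; [A1] = 0.498X.
K_c = [A1] / ([B1]^2).
Setting equal to 0.322 and solving for X on (0,1) gives X = 0.308.

X = 0.308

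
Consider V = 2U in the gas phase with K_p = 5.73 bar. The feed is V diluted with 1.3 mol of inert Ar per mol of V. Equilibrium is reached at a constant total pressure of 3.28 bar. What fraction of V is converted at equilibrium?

Let X = conversion of V (basis 1 mol V); extent of reaction ξ = X.
Moles: n_V = 1 − X; n_U = 2X; n_I = 1.3 (inert).
n_T = Σnᵢ = 2.3 + X.
y_i = n_i/n_T, p_i = y_i·P. K_p = p_U^2 / (p_V).
Equating to 5.73 bar and solving on 0 < X < 1: X = 0.662.

X = 0.662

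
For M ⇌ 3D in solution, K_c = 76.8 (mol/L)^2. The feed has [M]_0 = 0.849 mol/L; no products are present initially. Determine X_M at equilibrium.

X = 0.846

Let X = conversion of M; extent ξ = 0.849·X mol/L.
Concentrations: [M] = 0.849 − 0.849X; [D] = 2.55X.
K_c = [D]^3 / ([M]).
This equals 76.8 at X = 0.846 (the root in 0 < X < 1).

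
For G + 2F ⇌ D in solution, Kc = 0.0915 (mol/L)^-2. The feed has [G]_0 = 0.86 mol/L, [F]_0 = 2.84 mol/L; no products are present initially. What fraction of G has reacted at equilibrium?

X = 0.323

Let X = conversion of G; extent ξ = 0.86·X mol/L.
Concentrations: [G] = 0.86 − 0.86X; [F] = 2.84 − 1.72X; [D] = 0.86X.
Kc = [D] / ([G] [F]^2).
Solving Kc = 0.0915 for X ∈ (0,1): X = 0.323.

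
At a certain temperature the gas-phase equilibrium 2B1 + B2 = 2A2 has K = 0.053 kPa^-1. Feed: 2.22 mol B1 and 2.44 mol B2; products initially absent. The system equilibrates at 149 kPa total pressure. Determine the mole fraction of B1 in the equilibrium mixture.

y_B1 = 0.197

Take 2.22 mol B1 as basis and let X be its fractional conversion, so ξ = 1.11X.
Mole table: n_B1 = 2.22 − 2.22X; n_B2 = 2.44 − 1.11X; n_A2 = 2.22X.
n_T = Σnᵢ = 4.66 − 1.11X.
y_i = n_i/n_T, p_i = y_i·P. K = p_A2^2 / (p_B1^2 p_B2).
Equating to 0.053 kPa^-1 and solving on 0 < X < 1: X = 0.650.
Then n_B1 = 0.777, n_T = 3.94, so y_B1 = 0.197.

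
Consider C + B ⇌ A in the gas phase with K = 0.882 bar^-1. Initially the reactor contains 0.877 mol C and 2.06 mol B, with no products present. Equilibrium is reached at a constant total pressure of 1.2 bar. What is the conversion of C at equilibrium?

Let X = conversion of C (basis 0.877 mol C); extent of reaction ξ = 0.877X.
At extent ξ: n_C = 0.877 − 0.877X; n_B = 2.06 − 0.877X; n_A = 0.877X.
Total moles n_T = 2.94 − 0.877X.
Mole fractions y_i = n_i/n_T; K = p_A / (p_C p_B) with p_i = y_i·P.
This yields a degree-2 equation in X; solving on (0,1), X = 0.411.

X = 0.411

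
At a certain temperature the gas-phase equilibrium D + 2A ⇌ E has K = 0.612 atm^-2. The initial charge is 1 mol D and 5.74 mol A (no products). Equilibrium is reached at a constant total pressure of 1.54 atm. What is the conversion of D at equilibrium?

X = 0.498

Take 1 mol D as basis and let X be its fractional conversion, so ξ = X.
Mole table: n_D = 1 − X; n_A = 5.74 − 2X; n_E = X.
n_T = Σnᵢ = 6.74 − 2X.
With p_i = (n_i/n_T)P, K = p_E / (p_D p_A^2).
Substituting and setting equal to 0.612 atm^-2 gives a polynomial in X; the root in (0,1) is X = 0.498.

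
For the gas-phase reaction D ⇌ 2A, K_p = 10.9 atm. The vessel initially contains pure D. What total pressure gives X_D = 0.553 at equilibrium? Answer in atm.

Basis: 1 mol D initially; let X = conversion of D. Extent ξ = X.
Mole table: n_D = 1 − X; n_A = 2X.
Summing: n_T = 1 + X.
K_p = p_A^2 / (p_D) with p_i = (n_i/n_T)·P.
At X = 0.553: the mole-fraction product g(X) = Π y_i^ν_i = 1.762. Since K_p = g(X)·P^{1}, P = (K_p/g)^(1/1) = (10.9/1.762)^(1/1) = 6.19 atm.

P = 6.19 atm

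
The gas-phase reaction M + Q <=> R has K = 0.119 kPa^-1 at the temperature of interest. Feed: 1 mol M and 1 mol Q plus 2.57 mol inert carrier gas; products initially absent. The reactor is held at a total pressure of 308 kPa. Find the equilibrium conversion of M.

X = 0.724

Take 1 mol M as basis and let X be its fractional conversion, so ξ = X.
Moles: n_M = 1 − X; n_Q = 1 − X; n_R = X; n_I = 2.57 (inert).
Total moles n_T = 4.57 − X.
y_i = n_i/n_T, p_i = y_i·P. K = p_R / (p_M p_Q).
Substituting and setting equal to 0.119 kPa^-1 gives a polynomial in X; the root in (0,1) is X = 0.724.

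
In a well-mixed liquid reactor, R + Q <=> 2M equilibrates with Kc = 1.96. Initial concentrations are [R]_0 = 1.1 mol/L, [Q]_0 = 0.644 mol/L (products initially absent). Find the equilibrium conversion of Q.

Let X = conversion of Q; extent ξ = 0.644·X mol/L.
Concentrations: [R] = 1.1 − 0.644X; [Q] = 0.644 − 0.644X; [M] = 1.29X.
Kc = [M]^2 / ([R] [Q]).
Setting equal to 1.96 and solving for X on (0,1) gives X = 0.525.

X = 0.525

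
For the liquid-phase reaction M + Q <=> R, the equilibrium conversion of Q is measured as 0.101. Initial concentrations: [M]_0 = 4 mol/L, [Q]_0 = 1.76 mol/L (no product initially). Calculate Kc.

Let X = conversion of Q.
Concentrations: [M] = 4 − 1.76X; [Q] = 1.76 − 1.76X; [R] = 1.76X.
At X = 0.101: [M] = 3.82, [Q] = 1.58, [R] = 0.178.
Kc = [R] / ([M] [Q]) = 0.0294 L/mol.

Kc = 0.0294 L/mol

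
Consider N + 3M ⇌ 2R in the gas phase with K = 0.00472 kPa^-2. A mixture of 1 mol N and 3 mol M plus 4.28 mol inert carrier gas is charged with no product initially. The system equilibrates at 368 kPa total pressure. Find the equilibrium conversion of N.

Let X = conversion of N (basis 1 mol N); extent of reaction ξ = X.
Species balance: n_N = 1 − X; n_M = 3 − 3X; n_R = 2X; n_I = 4.28 (inert).
n_T = Σnᵢ = 8.28 − 2X.
Mole fractions y_i = n_i/n_T; K = p_R^2 / (p_N p_M^3) with p_i = y_i·P.
Substituting and setting equal to 0.00472 kPa^-2 gives a polynomial in X; the root in (0,1) is X = 0.725.

X = 0.725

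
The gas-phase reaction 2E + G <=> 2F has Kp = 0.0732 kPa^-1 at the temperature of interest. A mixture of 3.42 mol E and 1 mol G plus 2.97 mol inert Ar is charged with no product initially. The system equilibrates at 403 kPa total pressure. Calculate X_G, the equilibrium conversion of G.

X = 0.815

Let X = conversion of G (basis 1 mol G); extent of reaction ξ = X.
Mole table: n_E = 3.42 − 2X; n_G = 1 − X; n_F = 2X; n_I = 2.97 (inert).
Total moles n_T = 7.39 − X.
y_i = n_i/n_T, p_i = y_i·P. Kp = p_F^2 / (p_E^2 p_G).
Substituting and setting equal to 0.0732 kPa^-1 gives a polynomial in X; the root in (0,1) is X = 0.815.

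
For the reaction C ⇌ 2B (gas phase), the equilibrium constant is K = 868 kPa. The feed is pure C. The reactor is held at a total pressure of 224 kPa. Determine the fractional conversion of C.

X = 0.701

Basis: 1 mol C initially; let X = conversion of C. Extent ξ = X.
Species balance: n_C = 1 − X; n_B = 2X.
n_T = Σnᵢ = 1 + X.
With p_i = (n_i/n_T)P, K = p_B^2 / (p_C).
Setting this equal to 868 kPa and taking the physical root (0 < X < 1) gives X = 0.701.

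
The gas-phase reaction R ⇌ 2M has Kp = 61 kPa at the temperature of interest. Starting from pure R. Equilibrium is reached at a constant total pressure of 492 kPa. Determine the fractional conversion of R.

X = 0.173

Basis: 1 mol R initially; let X = conversion of R. Extent ξ = X.
Moles: n_R = 1 − X; n_M = 2X.
Summing: n_T = 1 + X.
With p_i = (n_i/n_T)P, Kp = p_M^2 / (p_R).
This yields a degree-2 equation in X; solving on (0,1), X = 0.173.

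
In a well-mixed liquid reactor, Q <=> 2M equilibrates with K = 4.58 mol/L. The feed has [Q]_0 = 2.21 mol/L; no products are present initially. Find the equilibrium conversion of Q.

Let X = conversion of Q; extent ξ = 2.21·X mol/L.
Concentrations: [Q] = 2.21 − 2.21X; [M] = 4.42X.
K = [M]^2 / ([Q]).
Setting equal to 4.58 and solving for X on (0,1) gives X = 0.506.

X = 0.506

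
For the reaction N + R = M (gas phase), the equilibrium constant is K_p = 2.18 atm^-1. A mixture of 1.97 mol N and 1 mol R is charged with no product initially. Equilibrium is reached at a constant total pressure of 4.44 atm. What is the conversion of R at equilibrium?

X = 0.837

Let X = conversion of R (basis 1 mol R); extent of reaction ξ = X.
At extent ξ: n_N = 1.97 − X; n_R = 1 − X; n_M = X.
Summing: n_T = 2.97 − X.
With p_i = (n_i/n_T)P, K_p = p_M / (p_N p_R).
This yields a degree-2 equation in X; solving on (0,1), X = 0.837.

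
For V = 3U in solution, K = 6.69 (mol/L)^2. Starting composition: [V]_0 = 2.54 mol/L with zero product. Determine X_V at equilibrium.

Let X = conversion of V; extent ξ = 2.54·X mol/L.
Concentrations: [V] = 2.54 − 2.54X; [U] = 7.62X.
K = [U]^3 / ([V]).
Solving K = 6.69 for X ∈ (0,1): X = 0.300.

X = 0.300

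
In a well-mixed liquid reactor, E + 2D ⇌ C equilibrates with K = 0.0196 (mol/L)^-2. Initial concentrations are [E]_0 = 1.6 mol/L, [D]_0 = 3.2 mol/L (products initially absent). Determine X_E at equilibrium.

X = 0.131

Let X = conversion of E; extent ξ = 1.6·X mol/L.
Concentrations: [E] = 1.6 − 1.6X; [D] = 3.2 − 3.2X; [C] = 1.6X.
K = [C] / ([E] [D]^2).
Equating to 0.0196 (mol/L)^-2: the physical root is X = 0.131.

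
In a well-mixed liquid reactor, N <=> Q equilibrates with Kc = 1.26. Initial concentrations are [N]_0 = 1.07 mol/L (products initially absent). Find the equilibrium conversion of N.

X = 0.558

Let X = conversion of N; extent ξ = 1.07·X mol/L.
Concentrations: [N] = 1.07 − 1.07X; [Q] = 1.07X.
Kc = [Q] / ([N]).
Equating to 1.26: the physical root is X = 0.558.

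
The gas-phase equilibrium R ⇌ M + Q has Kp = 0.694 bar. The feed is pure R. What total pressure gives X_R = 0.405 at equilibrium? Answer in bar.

P = 3.54 bar

Let X = conversion of R (basis 1 mol R); extent of reaction ξ = X.
At extent ξ: n_R = 1 − X; n_M = X; n_Q = X.
Summing: n_T = 1 + X.
Kp = p_M p_Q / (p_R) with p_i = (n_i/n_T)·P.
At X = 0.405: the mole-fraction product g(X) = Π y_i^ν_i = 0.1962. Since Kp = g(X)·P^{1}, P = (Kp/g)^(1/1) = (0.694/0.1962)^(1/1) = 3.54 bar.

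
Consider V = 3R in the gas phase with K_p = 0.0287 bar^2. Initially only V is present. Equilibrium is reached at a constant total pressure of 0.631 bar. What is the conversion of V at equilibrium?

Basis: 1 mol V initially; let X = conversion of V. Extent ξ = X.
Species balance: n_V = 1 − X; n_R = 3X.
n_T = Σnᵢ = 1 + 2X.
y_i = n_i/n_T, p_i = y_i·P. K_p = p_R^3 / (p_V).
Substituting and setting equal to 0.0287 bar^2 gives a polynomial in X; the root in (0,1) is X = 0.157.

X = 0.157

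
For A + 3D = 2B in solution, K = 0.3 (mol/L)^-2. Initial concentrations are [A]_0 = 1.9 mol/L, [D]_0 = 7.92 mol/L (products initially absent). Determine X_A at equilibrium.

Let X = conversion of A; extent ξ = 1.9·X mol/L.
Concentrations: [A] = 1.9 − 1.9X; [D] = 7.92 − 5.7X; [B] = 3.8X.
K = [B]^2 / ([A] [D]^3).
This equals 0.3 at X = 0.735 (the root in 0 < X < 1).

X = 0.735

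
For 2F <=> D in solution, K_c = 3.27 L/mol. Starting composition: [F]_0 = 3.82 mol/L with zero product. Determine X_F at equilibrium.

Let X = conversion of F; extent ξ = 3.82X/2 mol/L.
Concentrations: [F] = 3.82 − 3.82X; [D] = 1.91X.
K_c = [D] / ([F]^2).
Setting equal to 3.27 and solving for X on (0,1) gives X = 0.819.

X = 0.819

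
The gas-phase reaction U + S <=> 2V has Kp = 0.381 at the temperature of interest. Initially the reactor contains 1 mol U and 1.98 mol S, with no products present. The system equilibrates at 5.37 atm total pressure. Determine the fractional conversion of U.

X = 0.326

Take 1 mol U as basis and let X be its fractional conversion, so ξ = X.
Species balance: n_U = 1 − X; n_S = 1.98 − X; n_V = 2X.
Total moles n_T = 2.98 (Δν = 0, constant).
Mole fractions y_i = n_i/n_T; Kp = p_V^2 / (p_U p_S) with p_i = y_i·P.
Substituting and setting equal to 0.381 gives a polynomial in X; the root in (0,1) is X = 0.326.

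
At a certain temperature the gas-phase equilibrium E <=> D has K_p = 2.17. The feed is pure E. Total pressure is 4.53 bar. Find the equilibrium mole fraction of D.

y_D = 0.685

Basis: 1 mol E initially; let X = conversion of E. Extent ξ = X.
Moles: n_E = 1 − X; n_D = X.
n_T stays at 1 (no change in mole number).
y_i = n_i/n_T, p_i = y_i·P. K_p = p_D / (p_E).
Equating to 2.17 and solving on 0 < X < 1: X = 0.685.
Then n_D = 0.685, n_T = 1, so y_D = 0.685.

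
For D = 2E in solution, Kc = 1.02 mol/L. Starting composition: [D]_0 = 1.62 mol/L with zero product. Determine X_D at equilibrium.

Let X = conversion of D; extent ξ = 1.62·X mol/L.
Concentrations: [D] = 1.62 − 1.62X; [E] = 3.24X.
Kc = [E]^2 / ([D]).
Equating to 1.02 mol/L: the physical root is X = 0.326.

X = 0.326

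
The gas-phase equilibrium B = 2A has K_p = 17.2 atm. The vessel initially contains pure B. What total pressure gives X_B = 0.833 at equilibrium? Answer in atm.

P = 1.9 atm

Let X = conversion of B (basis 1 mol B); extent of reaction ξ = X.
Moles: n_B = 1 − X; n_A = 2X.
Summing: n_T = 1 + X.
K_p = p_A^2 / (p_B) with p_i = (n_i/n_T)·P.
At X = 0.833: the mole-fraction product g(X) = Π y_i^ν_i = 9.067. Since K_p = g(X)·P^{1}, P = (K_p/g)^(1/1) = (17.2/9.067)^(1/1) = 1.9 atm.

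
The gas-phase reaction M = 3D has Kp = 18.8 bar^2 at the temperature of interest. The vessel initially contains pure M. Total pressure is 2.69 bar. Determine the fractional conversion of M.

Take 1 mol M as basis and let X be its fractional conversion, so ξ = X.
Mole table: n_M = 1 − X; n_D = 3X.
Total moles n_T = 1 + 2X.
Mole fractions y_i = n_i/n_T; Kp = p_D^3 / (p_M) with p_i = y_i·P.
Equating to 18.8 bar^2 and solving on 0 < X < 1: X = 0.574.

X = 0.574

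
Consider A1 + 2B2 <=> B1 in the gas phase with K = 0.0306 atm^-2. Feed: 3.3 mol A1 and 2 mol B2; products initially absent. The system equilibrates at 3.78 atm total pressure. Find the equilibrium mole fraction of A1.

Let X = conversion of B2 (basis 2 mol B2); extent of reaction ξ = X.
At extent ξ: n_A1 = 3.3 − X; n_B2 = 2 − 2X; n_B1 = X.
Total moles n_T = 5.3 − 2X.
Mole fractions y_i = n_i/n_T; K = p_B1 / (p_A1 p_B2^2) with p_i = y_i·P.
Substituting and setting equal to 0.0306 atm^-2 gives a polynomial in X; the root in (0,1) is X = 0.157.
Then n_A1 = 3.14, n_T = 4.99, so y_A1 = 0.630.

y_A1 = 0.630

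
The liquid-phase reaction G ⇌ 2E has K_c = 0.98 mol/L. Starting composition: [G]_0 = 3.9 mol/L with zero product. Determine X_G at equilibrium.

X = 0.221

Let X = conversion of G; extent ξ = 3.9·X mol/L.
Concentrations: [G] = 3.9 − 3.9X; [E] = 7.8X.
K_c = [E]^2 / ([G]).
Equating to 0.98 mol/L: the physical root is X = 0.221.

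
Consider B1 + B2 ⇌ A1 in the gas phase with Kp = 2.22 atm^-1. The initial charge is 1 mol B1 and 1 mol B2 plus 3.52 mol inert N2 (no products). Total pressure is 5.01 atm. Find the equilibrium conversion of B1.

X = 0.518

Basis: 1 mol B1 initially; let X = conversion of B1. Extent ξ = X.
Mole table: n_B1 = 1 − X; n_B2 = 1 − X; n_A1 = X; n_I = 3.52 (inert).
Total moles n_T = 5.52 − X.
y_i = n_i/n_T, p_i = y_i·P. Kp = p_A1 / (p_B1 p_B2).
Equating to 2.22 atm^-1 and solving on 0 < X < 1: X = 0.518.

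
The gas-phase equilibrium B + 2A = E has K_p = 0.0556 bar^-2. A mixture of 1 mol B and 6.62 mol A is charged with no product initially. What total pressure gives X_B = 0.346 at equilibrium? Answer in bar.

P = 3.61 bar

Basis: 1 mol B initially; let X = conversion of B. Extent ξ = X.
At extent ξ: n_B = 1 − X; n_A = 6.62 − 2X; n_E = X.
Summing: n_T = 7.62 − 2X.
K_p = p_E / (p_B p_A^2) with p_i = (n_i/n_T)·P.
At X = 0.346: the mole-fraction product g(X) = Π y_i^ν_i = 0.7226. Since K_p = g(X)·P^{-2}, P = (g/K_p)^(1/2) = (0.7226/0.0556)^(1/2) = 3.61 bar.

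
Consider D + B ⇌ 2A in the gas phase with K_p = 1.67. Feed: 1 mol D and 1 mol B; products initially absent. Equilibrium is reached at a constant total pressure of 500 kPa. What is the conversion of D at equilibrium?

X = 0.393

Basis: 1 mol D initially; let X = conversion of D. Extent ξ = X.
At extent ξ: n_D = 1 − X; n_B = 1 − X; n_A = 2X.
Since Δν = 0, n_T = 2 throughout.
Mole fractions y_i = n_i/n_T; K_p = p_A^2 / (p_D p_B) with p_i = y_i·P.
This yields a degree-2 equation in X; solving on (0,1), X = 0.393.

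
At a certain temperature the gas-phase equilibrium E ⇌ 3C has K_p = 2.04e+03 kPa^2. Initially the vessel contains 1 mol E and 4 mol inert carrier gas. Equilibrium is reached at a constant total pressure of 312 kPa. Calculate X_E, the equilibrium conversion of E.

Let X = conversion of E (basis 1 mol E); extent of reaction ξ = X.
Moles: n_E = 1 − X; n_C = 3X; n_I = 4 (inert).
Summing: n_T = 5 + 2X.
y_i = n_i/n_T, p_i = y_i·P. K_p = p_C^3 / (p_E).
Equating to 2.04e+03 kPa^2 and solving on 0 < X < 1: X = 0.260.

X = 0.260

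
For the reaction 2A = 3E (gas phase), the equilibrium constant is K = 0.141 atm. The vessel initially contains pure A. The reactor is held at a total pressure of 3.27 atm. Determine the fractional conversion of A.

X = 0.207

Basis: 1 mol A initially; let X = conversion of A. Extent ξ = 0.5X.
Moles: n_A = 1 − X; n_E = 1.5X.
n_T = Σnᵢ = 1 + 0.5X.
With p_i = (n_i/n_T)P, K = p_E^3 / (p_A^2).
Substituting and setting equal to 0.141 atm gives a polynomial in X; the root in (0,1) is X = 0.207.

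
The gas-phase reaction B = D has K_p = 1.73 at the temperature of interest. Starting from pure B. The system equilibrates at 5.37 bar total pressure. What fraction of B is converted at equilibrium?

X = 0.634

Basis: 1 mol B initially; let X = conversion of B. Extent ξ = X.
Species balance: n_B = 1 − X; n_D = X.
Since Δν = 0, n_T = 1 throughout.
y_i = n_i/n_T, p_i = y_i·P. K_p = p_D / (p_B).
This yields a degree-1 equation in X; solving on (0,1), X = 0.634.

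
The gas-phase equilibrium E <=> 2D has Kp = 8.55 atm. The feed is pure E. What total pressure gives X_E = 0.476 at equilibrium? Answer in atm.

Take 1 mol E as basis and let X be its fractional conversion, so ξ = X.
Species balance: n_E = 1 − X; n_D = 2X.
n_T = Σnᵢ = 1 + X.
Kp = p_D^2 / (p_E) with p_i = (n_i/n_T)·P.
At X = 0.476: the mole-fraction product g(X) = Π y_i^ν_i = 1.172. Since Kp = g(X)·P^{1}, P = (Kp/g)^(1/1) = (8.55/1.172)^(1/1) = 7.3 atm.

P = 7.3 atm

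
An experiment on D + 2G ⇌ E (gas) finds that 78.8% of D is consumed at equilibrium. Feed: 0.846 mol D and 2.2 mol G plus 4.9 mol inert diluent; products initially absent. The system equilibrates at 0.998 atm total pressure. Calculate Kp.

Kp = 217 atm^-2

Let X = conversion of D (basis 0.846 mol D); extent of reaction ξ = 0.846X.
Moles: n_D = 0.846 − 0.846X; n_G = 2.2 − 1.69X; n_E = 0.846X; n_I = 4.9 (inert).
Total moles n_T = 7.95 − 1.69X.
At X = 0.788: n_D = 0.179, n_G = 0.867, n_E = 0.667, n_T = 6.61.
p_i = (n_i/n_T)·P. Kp = p_E / (p_D p_G^2) = 217 atm^-2.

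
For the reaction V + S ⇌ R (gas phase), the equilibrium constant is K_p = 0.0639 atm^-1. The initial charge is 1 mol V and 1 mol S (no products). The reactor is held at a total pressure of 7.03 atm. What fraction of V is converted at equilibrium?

X = 0.169

Let X = conversion of V (basis 1 mol V); extent of reaction ξ = X.
Species balance: n_V = 1 − X; n_S = 1 − X; n_R = X.
Summing: n_T = 2 − X.
Mole fractions y_i = n_i/n_T; K_p = p_R / (p_V p_S) with p_i = y_i·P.
Substituting and setting equal to 0.0639 atm^-1 gives a polynomial in X; the root in (0,1) is X = 0.169.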